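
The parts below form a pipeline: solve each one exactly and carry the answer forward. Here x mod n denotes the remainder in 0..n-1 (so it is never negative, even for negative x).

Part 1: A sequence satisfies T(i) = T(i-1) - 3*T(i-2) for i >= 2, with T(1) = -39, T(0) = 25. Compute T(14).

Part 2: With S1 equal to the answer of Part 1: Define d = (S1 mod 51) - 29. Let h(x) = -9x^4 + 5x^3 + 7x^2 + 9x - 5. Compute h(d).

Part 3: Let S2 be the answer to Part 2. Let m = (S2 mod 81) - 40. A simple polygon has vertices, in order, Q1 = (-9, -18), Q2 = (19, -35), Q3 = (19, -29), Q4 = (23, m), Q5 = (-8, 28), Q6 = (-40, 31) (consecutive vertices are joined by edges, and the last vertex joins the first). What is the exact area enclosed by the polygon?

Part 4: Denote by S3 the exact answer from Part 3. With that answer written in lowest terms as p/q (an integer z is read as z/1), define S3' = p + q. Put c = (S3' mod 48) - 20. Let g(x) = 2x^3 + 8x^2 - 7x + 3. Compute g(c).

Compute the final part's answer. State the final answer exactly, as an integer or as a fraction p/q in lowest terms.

Part 1: T(2) = 1*(-39) - 3*(25) = -114; iterating: T(2)=-114, T(3)=3, T(4)=345, T(5)=336, T(6)=-699, T(7)=-1707, T(8)=390, T(9)=5511, T(10)=4341, T(11)=-12192, T(12)=-25215, T(13)=11361, T(14)=87006; answer 87006
Part 2: S1 = 87006; d = -29; -9*(-29)^4 + 5*(-29)^3 + 7*(-29)^2 + 9*(-29)^1 - 5 = (-6365529) + (-121945) + (5887) + (-261) + (-5) = -6481853; answer -6481853
Part 3: S2 = -6481853; m = -30; cross terms: (-9*-35 - 19*-18)=657, (19*-29 - 19*-35)=114, (19*-30 - 23*-29)=97, (23*28 - -8*-30)=404, (-8*31 - -40*28)=872, (-40*-18 - -9*31)=999; twice the area = |3143| = 3143; area = 3143/2; answer 3143/2
Part 4: S3 = 3143/2; threaded value p + q = 3145; c = 5; 2*(5)^3 + 8*(5)^2 - 7*(5)^1 + 3 = (250) + (200) + (-35) + (3) = 418; answer 418

418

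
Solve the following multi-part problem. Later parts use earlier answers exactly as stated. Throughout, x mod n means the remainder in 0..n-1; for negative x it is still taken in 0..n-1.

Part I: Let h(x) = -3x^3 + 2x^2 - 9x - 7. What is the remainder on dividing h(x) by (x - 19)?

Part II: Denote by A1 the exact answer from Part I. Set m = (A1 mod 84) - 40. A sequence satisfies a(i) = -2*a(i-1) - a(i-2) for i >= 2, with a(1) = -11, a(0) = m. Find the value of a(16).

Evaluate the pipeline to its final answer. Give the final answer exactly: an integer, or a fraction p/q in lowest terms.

131

Part I: remainder = value at the root: -3*(19)^3 + 2*(19)^2 - 9*(19)^1 - 7 = (-20577) + (722) + (-171) + (-7) = -20033; answer -20033
Part II: A1 = -20033; m = 3; a(2) = -2*(-11) - 1*(3) = 19; iterating: a(2)=19, a(3)=-27, a(4)=35, a(5)=-43, a(6)=51, a(7)=-59, a(8)=67, a(9)=-75, a(10)=83, a(11)=-91, a(12)=99, a(13)=-107, a(14)=115, a(15)=-123, a(16)=131; answer 131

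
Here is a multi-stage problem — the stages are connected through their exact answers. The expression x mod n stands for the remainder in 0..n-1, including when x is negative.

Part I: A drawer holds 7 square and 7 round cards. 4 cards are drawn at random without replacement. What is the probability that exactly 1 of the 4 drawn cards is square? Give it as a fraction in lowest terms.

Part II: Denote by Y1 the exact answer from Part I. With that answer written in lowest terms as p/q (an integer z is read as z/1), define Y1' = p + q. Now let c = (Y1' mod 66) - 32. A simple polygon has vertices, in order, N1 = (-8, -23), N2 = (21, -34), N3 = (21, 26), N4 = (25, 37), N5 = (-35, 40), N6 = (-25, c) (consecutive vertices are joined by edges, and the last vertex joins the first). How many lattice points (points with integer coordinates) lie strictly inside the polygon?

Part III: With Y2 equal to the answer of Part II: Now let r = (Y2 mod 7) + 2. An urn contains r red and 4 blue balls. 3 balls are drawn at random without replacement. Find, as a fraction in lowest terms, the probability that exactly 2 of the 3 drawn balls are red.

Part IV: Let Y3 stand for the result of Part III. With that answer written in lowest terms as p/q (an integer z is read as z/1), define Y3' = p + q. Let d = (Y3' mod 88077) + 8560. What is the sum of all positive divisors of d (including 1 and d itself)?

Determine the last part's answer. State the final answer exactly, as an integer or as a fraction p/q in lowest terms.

11968

Part I: total draws C(14,4) = 1001; favorable C(7,1)*C(7,3) = 245; P = 35/143; answer 35/143
Part II: Y1 = 35/143; threaded value p + q = 178; c = 14; cross terms: (-8*-34 - 21*-23)=755, (21*26 - 21*-34)=1260, (21*37 - 25*26)=127, (25*40 - -35*37)=2295, (-35*14 - -25*40)=510, (-25*-23 - -8*14)=687; twice the area = |5634| = 5634; area = 2817; boundary points = 1 + 60 + 1 + 3 + 2 + 1 = 68; strictly interior points = area - boundary/2 + 1 = 2784; answer 2784
Part III: Y2 = 2784; r = 7; total draws C(11,3) = 165; favorable C(7,2)*C(4,1) = 84; P = 28/55; answer 28/55
Part IV: Y3 = 28/55; threaded value p + q = 83; d = 8643; 8643 = 3 * 43 * 67; sigma = (1 + 3) * (1 + 43) * (1 + 67) = 4 * 44 * 68 = 11968; answer 11968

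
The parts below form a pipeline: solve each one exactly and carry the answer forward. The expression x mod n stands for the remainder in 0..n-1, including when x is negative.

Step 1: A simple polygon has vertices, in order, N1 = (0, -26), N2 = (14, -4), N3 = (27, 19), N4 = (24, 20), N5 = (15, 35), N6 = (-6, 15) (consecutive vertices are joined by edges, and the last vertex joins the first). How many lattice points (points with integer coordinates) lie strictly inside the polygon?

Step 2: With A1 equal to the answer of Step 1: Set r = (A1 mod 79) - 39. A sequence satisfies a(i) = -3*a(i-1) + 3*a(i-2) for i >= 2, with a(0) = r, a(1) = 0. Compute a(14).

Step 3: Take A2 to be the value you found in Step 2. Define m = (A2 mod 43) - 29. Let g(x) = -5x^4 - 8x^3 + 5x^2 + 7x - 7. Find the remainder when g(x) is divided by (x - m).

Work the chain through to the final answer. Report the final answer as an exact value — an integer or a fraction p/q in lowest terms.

-26638

Step 1: cross terms: (0*-4 - 14*-26)=364, (14*19 - 27*-4)=374, (27*20 - 24*19)=84, (24*35 - 15*20)=540, (15*15 - -6*35)=435, (-6*-26 - 0*15)=156; twice the area = |1953| = 1953; area = 1953/2; boundary points = 2 + 1 + 1 + 3 + 1 + 1 = 9; strictly interior points = area - boundary/2 + 1 = 973; answer 973
Step 2: A1 = 973; r = -14; a(2) = -3*(0) + 3*(-14) = -42; iterating: a(2)=-42, a(3)=126, a(4)=-504, a(5)=1890, a(6)=-7182, a(7)=27216, a(8)=-103194, a(9)=391230, a(10)=-1483272, a(11)=5623506, a(12)=-21320334, a(13)=80831520, a(14)=-306455562; answer -306455562
Step 3: A2 = -306455562; m = -9; remainder = value at the root: -5*(-9)^4 - 8*(-9)^3 + 5*(-9)^2 + 7*(-9)^1 - 7 = (-32805) + (5832) + (405) + (-63) + (-7) = -26638; answer -26638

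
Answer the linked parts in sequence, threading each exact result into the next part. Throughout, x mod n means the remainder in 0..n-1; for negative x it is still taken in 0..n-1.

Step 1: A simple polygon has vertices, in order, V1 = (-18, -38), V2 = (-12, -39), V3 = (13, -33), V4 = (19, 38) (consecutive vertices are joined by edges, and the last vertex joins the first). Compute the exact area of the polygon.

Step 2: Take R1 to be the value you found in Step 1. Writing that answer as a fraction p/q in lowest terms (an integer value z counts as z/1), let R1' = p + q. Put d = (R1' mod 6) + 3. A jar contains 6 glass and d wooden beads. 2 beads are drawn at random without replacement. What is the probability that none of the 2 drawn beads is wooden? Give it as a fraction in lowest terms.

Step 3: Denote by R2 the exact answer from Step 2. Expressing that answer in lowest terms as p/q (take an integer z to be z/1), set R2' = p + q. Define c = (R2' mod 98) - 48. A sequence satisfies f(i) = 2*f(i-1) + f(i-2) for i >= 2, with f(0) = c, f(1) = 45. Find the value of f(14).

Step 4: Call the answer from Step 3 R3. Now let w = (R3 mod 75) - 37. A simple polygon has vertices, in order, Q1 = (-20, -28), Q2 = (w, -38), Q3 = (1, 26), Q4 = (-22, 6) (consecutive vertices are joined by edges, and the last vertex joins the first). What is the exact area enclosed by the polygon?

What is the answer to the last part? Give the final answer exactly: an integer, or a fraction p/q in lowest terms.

Step 1: cross terms: (-18*-39 - -12*-38)=246, (-12*-33 - 13*-39)=903, (13*38 - 19*-33)=1121, (19*-38 - -18*38)=-38; twice the area = |2232| = 2232; area = 1116; answer 1116
Step 2: R1 = 1116; threaded value p + q = 1117; d = 4; total draws C(10,2) = 45; favorable C(6,2) = 15; P = 1/3; answer 1/3
Step 3: R2 = 1/3; threaded value p + q = 4; c = -44; f(2) = 2*(45) + 1*(-44) = 46; iterating: f(2)=46, f(3)=137, f(4)=320, f(5)=777, f(6)=1874, f(7)=4525, f(8)=10924, f(9)=26373, f(10)=63670, f(11)=153713, f(12)=371096, f(13)=895905, f(14)=2162906; answer 2162906
Step 4: R3 = 2162906; w = 19; cross terms: (-20*-38 - 19*-28)=1292, (19*26 - 1*-38)=532, (1*6 - -22*26)=578, (-22*-28 - -20*6)=736; twice the area = |3138| = 3138; area = 1569; answer 1569

1569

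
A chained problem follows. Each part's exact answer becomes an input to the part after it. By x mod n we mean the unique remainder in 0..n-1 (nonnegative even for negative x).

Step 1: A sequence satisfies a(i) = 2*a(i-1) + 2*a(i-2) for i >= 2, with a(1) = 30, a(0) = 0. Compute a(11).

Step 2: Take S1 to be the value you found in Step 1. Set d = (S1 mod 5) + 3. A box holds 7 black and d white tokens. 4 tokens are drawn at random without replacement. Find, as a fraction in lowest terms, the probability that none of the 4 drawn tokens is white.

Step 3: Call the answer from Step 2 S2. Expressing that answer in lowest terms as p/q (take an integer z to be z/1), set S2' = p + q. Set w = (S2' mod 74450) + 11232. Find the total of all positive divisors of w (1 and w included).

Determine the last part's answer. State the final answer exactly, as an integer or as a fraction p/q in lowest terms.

Step 1: a(2) = 2*(30) + 2*(0) = 60; iterating: a(2)=60, a(3)=180, a(4)=480, a(5)=1320, a(6)=3600, a(7)=9840, a(8)=26880, a(9)=73440, a(10)=200640, a(11)=548160; answer 548160
Step 2: S1 = 548160; d = 3; total draws C(10,4) = 210; favorable C(7,4) = 35; P = 1/6; answer 1/6
Step 3: S2 = 1/6; threaded value p + q = 7; w = 11239; 11239 is prime, so its only divisors are 1 and 11239; sigma = 1 + 11239 = 11240; answer 11240

11240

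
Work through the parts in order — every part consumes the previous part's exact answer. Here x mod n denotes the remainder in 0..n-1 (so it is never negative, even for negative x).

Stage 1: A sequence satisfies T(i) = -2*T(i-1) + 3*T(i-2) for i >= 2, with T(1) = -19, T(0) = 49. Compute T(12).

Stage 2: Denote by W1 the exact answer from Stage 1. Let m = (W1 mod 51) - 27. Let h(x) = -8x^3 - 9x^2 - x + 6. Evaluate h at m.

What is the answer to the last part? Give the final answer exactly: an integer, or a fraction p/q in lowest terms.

Stage 1: T(2) = -2*(-19) + 3*(49) = 185; iterating: T(2)=185, T(3)=-427, T(4)=1409, T(5)=-4099, T(6)=12425, T(7)=-37147, T(8)=111569, T(9)=-334579, T(10)=1003865, T(11)=-3011467, T(12)=9034529; answer 9034529
Stage 2: W1 = 9034529; m = 5; -8*(5)^3 - 9*(5)^2 - 1*(5)^1 + 6 = (-1000) + (-225) + (-5) + (6) = -1224; answer -1224

-1224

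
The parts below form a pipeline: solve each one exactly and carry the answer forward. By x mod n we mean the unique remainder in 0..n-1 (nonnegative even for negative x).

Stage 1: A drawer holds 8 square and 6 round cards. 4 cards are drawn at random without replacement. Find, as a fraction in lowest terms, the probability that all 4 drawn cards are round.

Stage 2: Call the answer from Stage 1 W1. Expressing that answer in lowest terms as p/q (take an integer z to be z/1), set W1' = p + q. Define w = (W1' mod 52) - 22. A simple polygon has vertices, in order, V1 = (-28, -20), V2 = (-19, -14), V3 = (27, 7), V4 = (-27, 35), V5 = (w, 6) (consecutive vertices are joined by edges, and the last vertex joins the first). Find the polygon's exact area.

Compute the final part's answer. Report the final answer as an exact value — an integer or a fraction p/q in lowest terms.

Stage 1: total draws C(14,4) = 1001; favorable C(6,4) = 15; P = 15/1001; answer 15/1001
Stage 2: W1 = 15/1001; threaded value p + q = 1016; w = 6; cross terms: (-28*-14 - -19*-20)=12, (-19*7 - 27*-14)=245, (27*35 - -27*7)=1134, (-27*6 - 6*35)=-372, (6*-20 - -28*6)=48; twice the area = |1067| = 1067; area = 1067/2; answer 1067/2

1067/2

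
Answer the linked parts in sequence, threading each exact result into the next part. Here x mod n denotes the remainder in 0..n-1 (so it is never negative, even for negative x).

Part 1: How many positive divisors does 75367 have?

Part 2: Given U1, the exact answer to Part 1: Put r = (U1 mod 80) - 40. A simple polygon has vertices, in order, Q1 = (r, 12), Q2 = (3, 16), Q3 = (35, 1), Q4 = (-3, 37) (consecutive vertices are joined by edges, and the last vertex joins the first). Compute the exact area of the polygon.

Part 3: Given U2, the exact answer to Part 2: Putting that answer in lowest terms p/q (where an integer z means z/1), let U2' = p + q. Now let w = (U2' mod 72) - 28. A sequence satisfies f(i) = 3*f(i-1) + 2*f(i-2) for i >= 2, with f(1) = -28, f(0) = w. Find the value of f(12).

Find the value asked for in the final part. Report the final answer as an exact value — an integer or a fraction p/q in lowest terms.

-27720926

Part 1: 75367 is prime, so its only divisors are 1 and 75367; count = 2; answer 2
Part 2: U1 = 2; r = -38; cross terms: (-38*16 - 3*12)=-644, (3*1 - 35*16)=-557, (35*37 - -3*1)=1298, (-3*12 - -38*37)=1370; twice the area = |1467| = 1467; area = 1467/2; answer 1467/2
Part 3: U2 = 1467/2; threaded value p + q = 1469; w = 1; f(2) = 3*(-28) + 2*(1) = -82; iterating: f(2)=-82, f(3)=-302, f(4)=-1070, f(5)=-3814, f(6)=-13582, f(7)=-48374, f(8)=-172286, f(9)=-613606, f(10)=-2185390, f(11)=-7783382, f(12)=-27720926; answer -27720926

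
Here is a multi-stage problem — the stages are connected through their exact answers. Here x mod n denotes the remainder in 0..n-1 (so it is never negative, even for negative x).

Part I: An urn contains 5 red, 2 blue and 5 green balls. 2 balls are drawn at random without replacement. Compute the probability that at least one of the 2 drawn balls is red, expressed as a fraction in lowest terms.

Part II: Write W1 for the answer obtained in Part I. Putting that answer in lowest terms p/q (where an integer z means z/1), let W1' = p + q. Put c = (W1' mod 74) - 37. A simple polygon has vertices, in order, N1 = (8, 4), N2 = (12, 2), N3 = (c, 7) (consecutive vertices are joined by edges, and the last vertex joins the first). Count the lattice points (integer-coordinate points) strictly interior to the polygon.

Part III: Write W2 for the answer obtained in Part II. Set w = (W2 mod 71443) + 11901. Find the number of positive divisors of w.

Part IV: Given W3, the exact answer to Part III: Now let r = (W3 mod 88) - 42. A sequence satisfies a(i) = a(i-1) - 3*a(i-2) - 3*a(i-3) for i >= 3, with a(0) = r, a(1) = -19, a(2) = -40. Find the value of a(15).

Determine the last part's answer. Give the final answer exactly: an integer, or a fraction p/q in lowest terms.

Part I: total draws C(12,2) = 66; complement C(7,2) = 21; favorable 66 - 21 = 45; P = 15/22; answer 15/22
Part II: W1 = 15/22; threaded value p + q = 37; c = 0; cross terms: (8*2 - 12*4)=-32, (12*7 - 0*2)=84, (0*4 - 8*7)=-56; twice the area = |-4| = 4; area = 2; boundary points = 2 + 1 + 1 = 4; strictly interior points = area - boundary/2 + 1 = 1; answer 1
Part III: W2 = 1; w = 11902; 11902 = 2 * 11 * 541; number of divisors = (1+1) * (1+1) * (1+1) = 8; answer 8
Part IV: W3 = 8; r = -34; a(3) = 1*(-40) - 3*(-19) - 3*(-34) = 119; iterating: a(3)=119, a(4)=296, a(5)=59, a(6)=-1186, a(7)=-2251, a(8)=1130, a(9)=11441, a(10)=14804, a(11)=-22909, a(12)=-101644, a(13)=-77329, a(14)=296330, a(15)=833249; answer 833249

833249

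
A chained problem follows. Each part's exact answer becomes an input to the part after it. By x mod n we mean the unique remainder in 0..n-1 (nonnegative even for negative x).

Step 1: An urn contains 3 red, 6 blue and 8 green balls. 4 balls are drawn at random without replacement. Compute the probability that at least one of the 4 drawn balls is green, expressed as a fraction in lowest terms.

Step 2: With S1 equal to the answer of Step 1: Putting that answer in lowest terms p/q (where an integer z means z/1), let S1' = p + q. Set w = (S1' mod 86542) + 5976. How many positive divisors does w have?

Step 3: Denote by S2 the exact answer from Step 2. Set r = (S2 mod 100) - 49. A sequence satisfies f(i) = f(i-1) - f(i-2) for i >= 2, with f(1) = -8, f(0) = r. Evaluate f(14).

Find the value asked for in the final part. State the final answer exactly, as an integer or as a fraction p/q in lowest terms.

Step 1: total draws C(17,4) = 2380; complement C(9,4) = 126; favorable 2380 - 126 = 2254; P = 161/170; answer 161/170
Step 2: S1 = 161/170; threaded value p + q = 331; w = 6307; 6307 = 7 * 17 * 53; number of divisors = (1+1) * (1+1) * (1+1) = 8; answer 8
Step 3: S2 = 8; r = -41; f(2) = 1*(-8) - 1*(-41) = 33; iterating: f(2)=33, f(3)=41, f(4)=8, f(5)=-33, f(6)=-41, f(7)=-8, f(8)=33, f(9)=41, f(10)=8, f(11)=-33, f(12)=-41, f(13)=-8, f(14)=33; answer 33

33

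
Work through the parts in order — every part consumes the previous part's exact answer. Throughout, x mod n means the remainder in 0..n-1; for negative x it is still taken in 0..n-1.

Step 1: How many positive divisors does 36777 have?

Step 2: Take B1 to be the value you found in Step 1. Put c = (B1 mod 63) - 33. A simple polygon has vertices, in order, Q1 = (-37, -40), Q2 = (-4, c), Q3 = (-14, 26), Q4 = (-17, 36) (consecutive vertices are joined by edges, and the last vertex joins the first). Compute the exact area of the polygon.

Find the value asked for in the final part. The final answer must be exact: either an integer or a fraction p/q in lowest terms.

Step 1: 36777 = 3 * 13 * 23 * 41; number of divisors = (1+1) * (1+1) * (1+1) * (1+1) = 16; answer 16
Step 2: B1 = 16; c = -17; cross terms: (-37*-17 - -4*-40)=469, (-4*26 - -14*-17)=-342, (-14*36 - -17*26)=-62, (-17*-40 - -37*36)=2012; twice the area = |2077| = 2077; area = 2077/2; answer 2077/2

2077/2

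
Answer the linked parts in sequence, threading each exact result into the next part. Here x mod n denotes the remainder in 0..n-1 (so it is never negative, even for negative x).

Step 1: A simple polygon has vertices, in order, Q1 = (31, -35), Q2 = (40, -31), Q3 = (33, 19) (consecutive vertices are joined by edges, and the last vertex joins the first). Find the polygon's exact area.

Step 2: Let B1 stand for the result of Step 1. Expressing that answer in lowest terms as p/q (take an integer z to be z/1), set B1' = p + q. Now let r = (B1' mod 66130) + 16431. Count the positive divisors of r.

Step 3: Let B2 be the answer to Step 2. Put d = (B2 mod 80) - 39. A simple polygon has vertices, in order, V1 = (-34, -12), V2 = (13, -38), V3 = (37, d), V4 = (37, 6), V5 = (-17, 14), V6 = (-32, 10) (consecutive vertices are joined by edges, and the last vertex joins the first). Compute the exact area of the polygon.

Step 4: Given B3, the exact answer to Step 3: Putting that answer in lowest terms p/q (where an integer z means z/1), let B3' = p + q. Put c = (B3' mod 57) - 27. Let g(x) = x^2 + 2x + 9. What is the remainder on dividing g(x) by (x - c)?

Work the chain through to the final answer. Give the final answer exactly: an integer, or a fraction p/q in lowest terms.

Step 1: cross terms: (31*-31 - 40*-35)=439, (40*19 - 33*-31)=1783, (33*-35 - 31*19)=-1744; twice the area = |478| = 478; area = 239; answer 239
Step 2: B1 = 239; threaded value p + q = 240; r = 16671; 16671 = 3 * 5557; number of divisors = (1+1) * (1+1) = 4; answer 4
Step 3: B2 = 4; d = -35; cross terms: (-34*-38 - 13*-12)=1448, (13*-35 - 37*-38)=951, (37*6 - 37*-35)=1517, (37*14 - -17*6)=620, (-17*10 - -32*14)=278, (-32*-12 - -34*10)=724; twice the area = |5538| = 5538; area = 2769; answer 2769
Step 4: B3 = 2769; threaded value p + q = 2770; c = 7; remainder = value at the root: 1*(7)^2 + 2*(7)^1 + 9 = (49) + (14) + (9) = 72; answer 72

72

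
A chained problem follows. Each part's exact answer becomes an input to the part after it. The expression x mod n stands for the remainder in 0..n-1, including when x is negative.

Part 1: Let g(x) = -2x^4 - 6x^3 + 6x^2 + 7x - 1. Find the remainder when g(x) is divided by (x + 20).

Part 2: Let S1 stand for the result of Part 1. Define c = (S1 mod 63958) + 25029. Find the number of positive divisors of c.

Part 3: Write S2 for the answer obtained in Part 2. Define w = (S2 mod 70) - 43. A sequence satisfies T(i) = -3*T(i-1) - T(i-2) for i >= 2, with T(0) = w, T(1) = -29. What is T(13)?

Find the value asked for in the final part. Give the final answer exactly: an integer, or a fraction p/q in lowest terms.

Part 1: remainder = value at the root: -2*(-20)^4 - 6*(-20)^3 + 6*(-20)^2 + 7*(-20)^1 - 1 = (-320000) + (48000) + (2400) + (-140) + (-1) = -269741; answer -269741
Part 2: S1 = -269741; c = 75078; 75078 = 2 * 3^2 * 43 * 97; number of divisors = (1+1) * (2+1) * (1+1) * (1+1) = 24; answer 24
Part 3: S2 = 24; w = -19; T(2) = -3*(-29) - 1*(-19) = 106; iterating: T(2)=106, T(3)=-289, T(4)=761, T(5)=-1994, T(6)=5221, T(7)=-13669, T(8)=35786, T(9)=-93689, T(10)=245281, T(11)=-642154, T(12)=1681181, T(13)=-4401389; answer -4401389

-4401389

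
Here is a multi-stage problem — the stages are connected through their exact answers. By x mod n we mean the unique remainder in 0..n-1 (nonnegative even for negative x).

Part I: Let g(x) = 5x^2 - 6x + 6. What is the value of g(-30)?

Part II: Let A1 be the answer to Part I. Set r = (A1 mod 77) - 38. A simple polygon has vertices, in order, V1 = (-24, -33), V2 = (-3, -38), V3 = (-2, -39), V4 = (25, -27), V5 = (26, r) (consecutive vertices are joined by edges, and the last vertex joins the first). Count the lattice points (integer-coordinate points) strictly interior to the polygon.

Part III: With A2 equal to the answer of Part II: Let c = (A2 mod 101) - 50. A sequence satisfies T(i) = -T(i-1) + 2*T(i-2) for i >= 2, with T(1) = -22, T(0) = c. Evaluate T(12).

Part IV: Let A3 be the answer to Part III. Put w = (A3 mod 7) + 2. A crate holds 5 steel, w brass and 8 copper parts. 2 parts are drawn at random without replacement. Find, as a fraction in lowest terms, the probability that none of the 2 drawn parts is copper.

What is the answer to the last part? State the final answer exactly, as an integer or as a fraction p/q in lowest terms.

5/17

Part I: 5*(-30)^2 - 6*(-30)^1 + 6 = (4500) + (180) + (6) = 4686; answer 4686
Part II: A1 = 4686; r = 28; cross terms: (-24*-38 - -3*-33)=813, (-3*-39 - -2*-38)=41, (-2*-27 - 25*-39)=1029, (25*28 - 26*-27)=1402, (26*-33 - -24*28)=-186; twice the area = |3099| = 3099; area = 3099/2; boundary points = 1 + 1 + 3 + 1 + 1 = 7; strictly interior points = area - boundary/2 + 1 = 1547; answer 1547
Part III: A2 = 1547; c = -18; T(2) = -1*(-22) + 2*(-18) = -14; iterating: T(2)=-14, T(3)=-30, T(4)=2, T(5)=-62, T(6)=66, T(7)=-190, T(8)=322, T(9)=-702, T(10)=1346, T(11)=-2750, T(12)=5442; answer 5442
Part IV: A3 = 5442; w = 5; total draws C(18,2) = 153; favorable C(10,2) = 45; P = 5/17; answer 5/17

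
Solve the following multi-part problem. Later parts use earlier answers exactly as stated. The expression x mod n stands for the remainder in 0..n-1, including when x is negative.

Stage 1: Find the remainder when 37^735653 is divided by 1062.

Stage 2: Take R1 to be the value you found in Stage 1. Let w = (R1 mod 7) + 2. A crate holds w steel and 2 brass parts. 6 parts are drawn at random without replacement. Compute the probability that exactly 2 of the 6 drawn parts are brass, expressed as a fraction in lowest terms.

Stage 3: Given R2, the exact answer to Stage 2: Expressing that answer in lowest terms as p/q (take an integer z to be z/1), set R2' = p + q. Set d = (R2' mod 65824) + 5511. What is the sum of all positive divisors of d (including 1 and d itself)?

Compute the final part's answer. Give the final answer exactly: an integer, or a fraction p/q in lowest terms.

8448

Stage 1: squarings mod 1062: 37^1=37, 37^2=307, 37^4=793, 37^8=145, 37^16=847, 37^32=559, 37^64=253, 37^128=289, 37^256=685, 37^512=883, 37^1024=181, 37^2048=901, 37^4096=433, 37^8192=577, 37^16384=523, 37^32768=595, 37^65536=379, 37^131072=271, 37^262144=163, 37^524288=19; 37^735653 = 37^1 * 37^4 * 37^32 * 37^128 * 37^256 * 37^2048 * 37^4096 * 37^8192 * 37^65536 * 37^131072 * 37^524288 = 325 (mod 1062); answer 325
Stage 2: R1 = 325; w = 5; total draws C(7,6) = 7; favorable C(2,2)*C(5,4) = 5; P = 5/7; answer 5/7
Stage 3: R2 = 5/7; threaded value p + q = 12; d = 5523; 5523 = 3 * 7 * 263; sigma = (1 + 3) * (1 + 7) * (1 + 263) = 4 * 8 * 264 = 8448; answer 8448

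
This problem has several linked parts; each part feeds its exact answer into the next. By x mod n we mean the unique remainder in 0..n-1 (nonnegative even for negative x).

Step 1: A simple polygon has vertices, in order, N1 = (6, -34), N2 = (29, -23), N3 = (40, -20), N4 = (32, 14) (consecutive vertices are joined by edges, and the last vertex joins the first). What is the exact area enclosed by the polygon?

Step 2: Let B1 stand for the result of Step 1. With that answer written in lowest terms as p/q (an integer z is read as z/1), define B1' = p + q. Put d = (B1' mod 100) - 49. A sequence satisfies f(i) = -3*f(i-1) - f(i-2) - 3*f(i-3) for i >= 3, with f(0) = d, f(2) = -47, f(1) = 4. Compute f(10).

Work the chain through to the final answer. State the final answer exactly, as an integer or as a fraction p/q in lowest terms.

-513695

Step 1: cross terms: (6*-23 - 29*-34)=848, (29*-20 - 40*-23)=340, (40*14 - 32*-20)=1200, (32*-34 - 6*14)=-1172; twice the area = |1216| = 1216; area = 608; answer 608
Step 2: B1 = 608; threaded value p + q = 609; d = -40; f(3) = -3*(-47) - 1*(4) - 3*(-40) = 257; iterating: f(3)=257, f(4)=-736, f(5)=2092, f(6)=-6311, f(7)=19049, f(8)=-57112, f(9)=171220, f(10)=-513695; answer -513695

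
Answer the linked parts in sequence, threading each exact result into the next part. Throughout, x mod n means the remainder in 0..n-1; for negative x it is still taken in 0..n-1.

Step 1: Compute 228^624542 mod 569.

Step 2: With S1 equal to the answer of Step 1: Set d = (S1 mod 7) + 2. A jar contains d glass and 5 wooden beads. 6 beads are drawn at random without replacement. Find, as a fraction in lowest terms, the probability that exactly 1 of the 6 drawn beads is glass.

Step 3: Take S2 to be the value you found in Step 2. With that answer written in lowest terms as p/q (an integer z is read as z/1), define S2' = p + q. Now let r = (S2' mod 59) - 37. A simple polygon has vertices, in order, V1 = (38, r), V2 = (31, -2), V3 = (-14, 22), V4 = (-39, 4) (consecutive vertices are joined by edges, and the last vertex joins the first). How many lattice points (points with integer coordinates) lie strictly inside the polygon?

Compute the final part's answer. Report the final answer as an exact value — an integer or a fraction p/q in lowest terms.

1237

Step 1: squarings mod 569: 228^1=228, 228^2=205, 228^4=488, 228^8=302, 228^16=164, 228^32=153, 228^64=80, 228^128=141, 228^256=535, 228^512=18, 228^1024=324, 228^2048=280, 228^4096=447, 228^8192=90, 228^16384=134, 228^32768=317, 228^65536=345, 228^131072=104, 228^262144=5, 228^524288=25; 228^624542 = 228^2 * 228^4 * 228^8 * 228^16 * 228^128 * 228^256 * 228^512 * 228^1024 * 228^32768 * 228^65536 * 228^524288 = 4 (mod 569); answer 4
Step 2: S1 = 4; d = 6; total draws C(11,6) = 462; favorable C(6,1)*C(5,5) = 6; P = 1/77; answer 1/77
Step 3: S2 = 1/77; threaded value p + q = 78; r = -18; cross terms: (38*-2 - 31*-18)=482, (31*22 - -14*-2)=654, (-14*4 - -39*22)=802, (-39*-18 - 38*4)=550; twice the area = |2488| = 2488; area = 1244; boundary points = 1 + 3 + 1 + 11 = 16; strictly interior points = area - boundary/2 + 1 = 1237; answer 1237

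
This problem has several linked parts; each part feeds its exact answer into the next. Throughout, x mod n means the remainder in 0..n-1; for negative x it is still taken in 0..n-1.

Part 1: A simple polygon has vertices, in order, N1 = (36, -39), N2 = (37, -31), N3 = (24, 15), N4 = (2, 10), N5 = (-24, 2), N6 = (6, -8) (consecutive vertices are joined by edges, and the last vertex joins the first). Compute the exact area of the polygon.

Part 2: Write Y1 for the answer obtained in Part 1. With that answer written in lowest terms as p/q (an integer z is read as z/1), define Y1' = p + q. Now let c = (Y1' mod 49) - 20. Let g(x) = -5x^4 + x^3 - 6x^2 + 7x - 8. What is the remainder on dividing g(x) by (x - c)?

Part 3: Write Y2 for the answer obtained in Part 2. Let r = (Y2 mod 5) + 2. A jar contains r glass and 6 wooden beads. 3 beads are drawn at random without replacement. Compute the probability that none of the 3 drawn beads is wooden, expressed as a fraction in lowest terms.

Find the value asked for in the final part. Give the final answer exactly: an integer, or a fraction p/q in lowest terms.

1/11

Part 1: cross terms: (36*-31 - 37*-39)=327, (37*15 - 24*-31)=1299, (24*10 - 2*15)=210, (2*2 - -24*10)=244, (-24*-8 - 6*2)=180, (6*-39 - 36*-8)=54; twice the area = |2314| = 2314; area = 1157; answer 1157
Part 2: Y1 = 1157; threaded value p + q = 1158; c = 11; remainder = value at the root: -5*(11)^4 + 1*(11)^3 - 6*(11)^2 + 7*(11)^1 - 8 = (-73205) + (1331) + (-726) + (77) + (-8) = -72531; answer -72531
Part 3: Y2 = -72531; r = 6; total draws C(12,3) = 220; favorable C(6,3) = 20; P = 1/11; answer 1/11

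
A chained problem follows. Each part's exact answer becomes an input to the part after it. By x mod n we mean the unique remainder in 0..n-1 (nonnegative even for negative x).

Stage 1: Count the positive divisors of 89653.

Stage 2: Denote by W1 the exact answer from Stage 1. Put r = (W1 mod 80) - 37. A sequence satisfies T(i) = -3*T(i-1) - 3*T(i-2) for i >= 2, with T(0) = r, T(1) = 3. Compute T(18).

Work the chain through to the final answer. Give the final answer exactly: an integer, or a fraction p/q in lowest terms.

688905

Stage 1: 89653 is prime, so its only divisors are 1 and 89653; count = 2; answer 2
Stage 2: W1 = 2; r = -35; T(2) = -3*(3) - 3*(-35) = 96; iterating: T(2)=96, T(3)=-297, T(4)=603, T(5)=-918, T(6)=945, T(7)=-81, T(8)=-2592, T(9)=8019, T(10)=-16281, T(11)=24786, T(12)=-25515, T(13)=2187, T(14)=69984, T(15)=-216513, T(16)=439587, T(17)=-669222, T(18)=688905; answer 688905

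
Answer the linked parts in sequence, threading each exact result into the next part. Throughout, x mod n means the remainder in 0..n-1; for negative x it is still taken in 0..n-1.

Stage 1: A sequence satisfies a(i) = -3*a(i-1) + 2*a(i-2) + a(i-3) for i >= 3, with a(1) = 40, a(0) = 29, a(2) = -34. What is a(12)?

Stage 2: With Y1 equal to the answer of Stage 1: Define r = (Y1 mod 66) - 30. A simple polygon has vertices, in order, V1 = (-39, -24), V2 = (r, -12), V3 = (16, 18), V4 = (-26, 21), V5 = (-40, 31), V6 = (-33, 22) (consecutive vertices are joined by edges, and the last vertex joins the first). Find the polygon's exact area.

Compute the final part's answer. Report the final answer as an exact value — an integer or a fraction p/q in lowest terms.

3249/2

Stage 1: a(3) = -3*(-34) + 2*(40) + 1*(29) = 211; iterating: a(3)=211, a(4)=-661, a(5)=2371, a(6)=-8224, a(7)=28753, a(8)=-100336, a(9)=350290, a(10)=-1222789, a(11)=4268611, a(12)=-14901121; answer -14901121
Stage 2: Y1 = -14901121; r = -1; cross terms: (-39*-12 - -1*-24)=444, (-1*18 - 16*-12)=174, (16*21 - -26*18)=804, (-26*31 - -40*21)=34, (-40*22 - -33*31)=143, (-33*-24 - -39*22)=1650; twice the area = |3249| = 3249; area = 3249/2; answer 3249/2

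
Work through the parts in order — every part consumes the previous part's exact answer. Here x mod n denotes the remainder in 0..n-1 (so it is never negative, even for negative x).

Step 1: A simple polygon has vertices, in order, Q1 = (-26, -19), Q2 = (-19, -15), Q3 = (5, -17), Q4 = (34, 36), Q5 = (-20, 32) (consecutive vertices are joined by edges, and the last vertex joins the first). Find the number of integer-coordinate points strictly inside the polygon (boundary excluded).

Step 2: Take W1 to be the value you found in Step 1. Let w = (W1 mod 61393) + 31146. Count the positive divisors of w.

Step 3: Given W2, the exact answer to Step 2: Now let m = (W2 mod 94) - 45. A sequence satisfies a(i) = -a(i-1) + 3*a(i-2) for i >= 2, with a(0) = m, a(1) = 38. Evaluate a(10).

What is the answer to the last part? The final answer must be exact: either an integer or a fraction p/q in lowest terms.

-100430

Step 1: cross terms: (-26*-15 - -19*-19)=29, (-19*-17 - 5*-15)=398, (5*36 - 34*-17)=758, (34*32 - -20*36)=1808, (-20*-19 - -26*32)=1212; twice the area = |4205| = 4205; area = 4205/2; boundary points = 1 + 2 + 1 + 2 + 3 = 9; strictly interior points = area - boundary/2 + 1 = 2099; answer 2099
Step 2: W1 = 2099; w = 33245; 33245 = 5 * 61 * 109; number of divisors = (1+1) * (1+1) * (1+1) = 8; answer 8
Step 3: W2 = 8; m = -37; a(2) = -1*(38) + 3*(-37) = -149; iterating: a(2)=-149, a(3)=263, a(4)=-710, a(5)=1499, a(6)=-3629, a(7)=8126, a(8)=-19013, a(9)=43391, a(10)=-100430; answer -100430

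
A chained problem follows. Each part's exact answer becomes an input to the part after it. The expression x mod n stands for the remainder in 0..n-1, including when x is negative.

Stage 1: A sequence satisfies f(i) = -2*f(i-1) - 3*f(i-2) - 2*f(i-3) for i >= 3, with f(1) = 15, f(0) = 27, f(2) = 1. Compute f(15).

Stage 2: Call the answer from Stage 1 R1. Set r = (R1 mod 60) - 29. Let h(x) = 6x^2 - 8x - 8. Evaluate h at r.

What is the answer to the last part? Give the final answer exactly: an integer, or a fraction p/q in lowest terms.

0

Stage 1: f(3) = -2*(1) - 3*(15) - 2*(27) = -101; iterating: f(3)=-101, f(4)=169, f(5)=-37, f(6)=-231, f(7)=235, f(8)=297, f(9)=-837, f(10)=313, f(11)=1291, f(12)=-1847, f(13)=-805, f(14)=4569, f(15)=-3029; answer -3029
Stage 2: R1 = -3029; r = 2; 6*(2)^2 - 8*(2)^1 - 8 = (24) + (-16) + (-8) = 0; answer 0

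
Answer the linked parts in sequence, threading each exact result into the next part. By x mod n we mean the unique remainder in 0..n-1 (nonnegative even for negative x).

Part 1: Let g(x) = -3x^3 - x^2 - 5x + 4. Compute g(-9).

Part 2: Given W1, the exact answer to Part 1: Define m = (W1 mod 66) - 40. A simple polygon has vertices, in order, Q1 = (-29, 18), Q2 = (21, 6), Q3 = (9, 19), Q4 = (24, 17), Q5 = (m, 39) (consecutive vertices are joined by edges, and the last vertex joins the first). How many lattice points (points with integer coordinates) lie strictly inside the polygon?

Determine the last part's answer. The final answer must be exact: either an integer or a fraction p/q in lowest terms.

778

Part 1: -3*(-9)^3 - 1*(-9)^2 - 5*(-9)^1 + 4 = (2187) + (-81) + (45) + (4) = 2155; answer 2155
Part 2: W1 = 2155; m = 3; cross terms: (-29*6 - 21*18)=-552, (21*19 - 9*6)=345, (9*17 - 24*19)=-303, (24*39 - 3*17)=885, (3*18 - -29*39)=1185; twice the area = |1560| = 1560; area = 780; boundary points = 2 + 1 + 1 + 1 + 1 = 6; strictly interior points = area - boundary/2 + 1 = 778; answer 778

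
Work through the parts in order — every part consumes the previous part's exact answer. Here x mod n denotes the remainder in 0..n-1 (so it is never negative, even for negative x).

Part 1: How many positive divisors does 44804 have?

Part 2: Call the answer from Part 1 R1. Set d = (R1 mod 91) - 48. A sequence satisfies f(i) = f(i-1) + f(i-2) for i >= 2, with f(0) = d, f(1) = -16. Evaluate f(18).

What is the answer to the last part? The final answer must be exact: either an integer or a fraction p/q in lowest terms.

Part 1: 44804 = 2^2 * 23 * 487; number of divisors = (2+1) * (1+1) * (1+1) = 12; answer 12
Part 2: R1 = 12; d = -36; f(2) = 1*(-16) + 1*(-36) = -52; iterating: f(2)=-52, f(3)=-68, f(4)=-120, f(5)=-188, f(6)=-308, f(7)=-496, f(8)=-804, f(9)=-1300, f(10)=-2104, f(11)=-3404, f(12)=-5508, f(13)=-8912, f(14)=-14420, f(15)=-23332, f(16)=-37752, f(17)=-61084, f(18)=-98836; answer -98836

-98836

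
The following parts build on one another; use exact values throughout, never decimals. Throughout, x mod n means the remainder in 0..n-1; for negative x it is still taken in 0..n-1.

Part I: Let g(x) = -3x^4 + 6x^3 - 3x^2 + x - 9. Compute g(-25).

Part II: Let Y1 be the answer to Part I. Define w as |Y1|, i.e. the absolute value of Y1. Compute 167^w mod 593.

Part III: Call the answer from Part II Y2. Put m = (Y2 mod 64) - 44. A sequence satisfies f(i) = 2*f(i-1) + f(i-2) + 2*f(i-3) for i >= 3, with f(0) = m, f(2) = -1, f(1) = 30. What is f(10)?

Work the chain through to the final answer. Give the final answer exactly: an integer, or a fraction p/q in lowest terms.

55455

Part I: -3*(-25)^4 + 6*(-25)^3 - 3*(-25)^2 + 1*(-25)^1 - 9 = (-1171875) + (-93750) + (-1875) + (-25) + (-9) = -1267534; answer -1267534
Part II: Y1 = -1267534; w = 1267534; squarings mod 593: 167^1=167, 167^2=18, 167^4=324, 167^8=15, 167^16=225, 167^32=220, 167^64=367, 167^128=78, 167^256=154, 167^512=589, 167^1024=16, 167^2048=256, 167^4096=306, 167^8192=535, 167^16384=399, 167^32768=277, 167^65536=232, 167^131072=454, 167^262144=345, 167^524288=425, 167^1048576=353; 167^1267534 = 167^2 * 167^4 * 167^8 * 167^64 * 167^256 * 167^512 * 167^1024 * 167^4096 * 167^16384 * 167^65536 * 167^131072 * 167^1048576 = 251 (mod 593); answer 251
Part III: Y2 = 251; m = 15; f(3) = 2*(-1) + 1*(30) + 2*(15) = 58; iterating: f(3)=58, f(4)=175, f(5)=406, f(6)=1103, f(7)=2962, f(8)=7839, f(9)=20846, f(10)=55455; answer 55455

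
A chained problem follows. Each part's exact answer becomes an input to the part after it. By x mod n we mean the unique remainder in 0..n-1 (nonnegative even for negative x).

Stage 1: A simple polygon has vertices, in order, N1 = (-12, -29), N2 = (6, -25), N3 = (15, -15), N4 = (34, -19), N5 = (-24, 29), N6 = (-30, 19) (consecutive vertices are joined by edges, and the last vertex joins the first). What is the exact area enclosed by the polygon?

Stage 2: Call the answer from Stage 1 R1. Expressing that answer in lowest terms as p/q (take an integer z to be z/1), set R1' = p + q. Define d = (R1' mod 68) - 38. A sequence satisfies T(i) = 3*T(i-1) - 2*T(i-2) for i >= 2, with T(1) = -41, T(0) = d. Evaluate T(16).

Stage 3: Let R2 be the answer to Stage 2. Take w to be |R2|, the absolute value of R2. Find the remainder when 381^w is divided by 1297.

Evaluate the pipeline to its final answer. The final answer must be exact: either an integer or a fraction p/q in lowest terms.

Stage 1: cross terms: (-12*-25 - 6*-29)=474, (6*-15 - 15*-25)=285, (15*-19 - 34*-15)=225, (34*29 - -24*-19)=530, (-24*19 - -30*29)=414, (-30*-29 - -12*19)=1098; twice the area = |3026| = 3026; area = 1513; answer 1513
Stage 2: R1 = 1513; threaded value p + q = 1514; d = -20; T(2) = 3*(-41) - 2*(-20) = -83; iterating: T(2)=-83, T(3)=-167, T(4)=-335, T(5)=-671, T(6)=-1343, T(7)=-2687, T(8)=-5375, T(9)=-10751, T(10)=-21503, T(11)=-43007, T(12)=-86015, T(13)=-172031, T(14)=-344063, T(15)=-688127, T(16)=-1376255; answer -1376255
Stage 3: R2 = -1376255; w = 1376255; squarings mod 1297: 381^1=381, 381^2=1194, 381^4=233, 381^8=1112, 381^16=503, 381^32=94, 381^64=1054, 381^128=684, 381^256=936, 381^512=621, 381^1024=432, 381^2048=1153, 381^4096=1281, 381^8192=256, 381^16384=686, 381^32768=1082, 381^65536=830, 381^131072=193, 381^262144=933, 381^524288=202, 381^1048576=597; 381^1376255 = 381^1 * 381^2 * 381^4 * 381^8 * 381^16 * 381^32 * 381^64 * 381^128 * 381^256 * 381^512 * 381^1024 * 381^2048 * 381^4096 * 381^8192 * 381^16384 * 381^32768 * 381^262144 * 381^1048576 = 515 (mod 1297); answer 515

515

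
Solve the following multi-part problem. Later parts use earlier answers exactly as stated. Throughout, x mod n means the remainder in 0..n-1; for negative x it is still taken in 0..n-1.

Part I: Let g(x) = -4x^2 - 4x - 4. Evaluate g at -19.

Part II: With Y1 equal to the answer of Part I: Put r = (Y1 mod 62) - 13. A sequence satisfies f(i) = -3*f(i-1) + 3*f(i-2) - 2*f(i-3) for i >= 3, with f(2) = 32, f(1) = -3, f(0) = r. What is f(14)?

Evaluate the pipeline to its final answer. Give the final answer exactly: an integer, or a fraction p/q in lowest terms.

Part I: -4*(-19)^2 - 4*(-19)^1 - 4 = (-1444) + (76) + (-4) = -1372; answer -1372
Part II: Y1 = -1372; r = 41; f(3) = -3*(32) + 3*(-3) - 2*(41) = -187; iterating: f(3)=-187, f(4)=663, f(5)=-2614, f(6)=10205, f(7)=-39783, f(8)=155192, f(9)=-605335, f(10)=2361147, f(11)=-9209830, f(12)=35923601, f(13)=-140122587, f(14)=546558224; answer 546558224

546558224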